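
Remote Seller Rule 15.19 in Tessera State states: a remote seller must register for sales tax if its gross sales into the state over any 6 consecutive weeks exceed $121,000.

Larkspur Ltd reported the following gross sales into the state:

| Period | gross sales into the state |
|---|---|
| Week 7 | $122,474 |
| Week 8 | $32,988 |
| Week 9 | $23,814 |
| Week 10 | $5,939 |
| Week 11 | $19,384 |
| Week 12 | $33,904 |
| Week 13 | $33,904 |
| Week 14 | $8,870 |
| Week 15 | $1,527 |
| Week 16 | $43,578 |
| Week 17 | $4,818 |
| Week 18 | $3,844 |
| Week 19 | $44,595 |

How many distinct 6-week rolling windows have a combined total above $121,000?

Week 7–Week 12: $122,474 + $32,988 + $23,814 + $5,939 + $19,384 + $33,904 = $238,503 (over)
Week 8–Week 13: $32,988 + $23,814 + $5,939 + $19,384 + $33,904 + $33,904 = $149,933 (over)
Week 9–Week 14: $23,814 + $5,939 + $19,384 + $33,904 + $33,904 + $8,870 = $125,815 (over)
Week 10–Week 15: $5,939 + $19,384 + $33,904 + $33,904 + $8,870 + $1,527 = $103,528 (under)
Week 11–Week 16: $19,384 + $33,904 + $33,904 + $8,870 + $1,527 + $43,578 = $141,167 (over)
Week 12–Week 17: $33,904 + $33,904 + $8,870 + $1,527 + $43,578 + $4,818 = $126,601 (over)
Week 13–Week 18: $33,904 + $8,870 + $1,527 + $43,578 + $4,818 + $3,844 = $96,541 (under)
Week 14–Week 19: $8,870 + $1,527 + $43,578 + $4,818 + $3,844 + $44,595 = $107,232 (under)
5 windows exceed the threshold.

5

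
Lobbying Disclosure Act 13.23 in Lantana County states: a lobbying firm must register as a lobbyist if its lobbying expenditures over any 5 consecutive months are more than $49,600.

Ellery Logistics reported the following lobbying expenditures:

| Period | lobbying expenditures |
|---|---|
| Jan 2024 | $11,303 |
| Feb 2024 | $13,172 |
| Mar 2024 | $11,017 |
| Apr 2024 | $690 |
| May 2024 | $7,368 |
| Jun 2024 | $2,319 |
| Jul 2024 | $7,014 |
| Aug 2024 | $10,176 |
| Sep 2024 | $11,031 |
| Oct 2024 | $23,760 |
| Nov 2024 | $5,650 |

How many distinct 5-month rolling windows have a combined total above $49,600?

2

Jan 2024–May 2024: $11,303 + $13,172 + $11,017 + $690 + $7,368 = $43,550 (under)
Feb 2024–Jun 2024: $13,172 + $11,017 + $690 + $7,368 + $2,319 = $34,566 (under)
Mar 2024–Jul 2024: $11,017 + $690 + $7,368 + $2,319 + $7,014 = $28,408 (under)
Apr 2024–Aug 2024: $690 + $7,368 + $2,319 + $7,014 + $10,176 = $27,567 (under)
May 2024–Sep 2024: $7,368 + $2,319 + $7,014 + $10,176 + $11,031 = $37,908 (under)
Jun 2024–Oct 2024: $2,319 + $7,014 + $10,176 + $11,031 + $23,760 = $54,300 (over)
Jul 2024–Nov 2024: $7,014 + $10,176 + $11,031 + $23,760 + $5,650 = $57,631 (over)
2 windows exceed the threshold.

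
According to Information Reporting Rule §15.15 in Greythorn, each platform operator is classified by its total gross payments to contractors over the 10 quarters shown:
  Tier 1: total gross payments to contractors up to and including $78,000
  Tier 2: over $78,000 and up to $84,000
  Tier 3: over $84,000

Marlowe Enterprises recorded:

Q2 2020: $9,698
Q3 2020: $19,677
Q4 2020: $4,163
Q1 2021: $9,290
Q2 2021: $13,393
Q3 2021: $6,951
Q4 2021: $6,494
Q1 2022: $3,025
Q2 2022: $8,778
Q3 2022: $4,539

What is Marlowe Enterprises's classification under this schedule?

Total gross payments to contractors: $9,698 + $19,677 + $4,163 + $9,290 + $13,393 + $6,951 + $6,494 + $3,025 + $8,778 + $4,539 = $86,008.
$86,008 > $84,000, so Tier 3 applies.

Tier 3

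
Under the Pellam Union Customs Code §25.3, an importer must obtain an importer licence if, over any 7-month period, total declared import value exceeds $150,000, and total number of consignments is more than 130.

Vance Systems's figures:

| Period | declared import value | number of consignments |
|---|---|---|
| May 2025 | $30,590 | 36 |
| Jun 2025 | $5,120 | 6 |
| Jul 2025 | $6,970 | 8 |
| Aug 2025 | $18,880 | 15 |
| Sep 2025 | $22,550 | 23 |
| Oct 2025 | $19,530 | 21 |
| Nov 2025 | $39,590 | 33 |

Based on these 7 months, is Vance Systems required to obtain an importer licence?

No

Total declared import value: $30,590 + $5,120 + $6,970 + $18,880 + $22,550 + $19,530 + $39,590 = $143,230 (≤ $150,000).
Total number of consignments: 36 + 6 + 8 + 15 + 23 + 21 + 33 = 142 (> 130).
The test is 'and': the rule requires both, and at least one is not exceeded.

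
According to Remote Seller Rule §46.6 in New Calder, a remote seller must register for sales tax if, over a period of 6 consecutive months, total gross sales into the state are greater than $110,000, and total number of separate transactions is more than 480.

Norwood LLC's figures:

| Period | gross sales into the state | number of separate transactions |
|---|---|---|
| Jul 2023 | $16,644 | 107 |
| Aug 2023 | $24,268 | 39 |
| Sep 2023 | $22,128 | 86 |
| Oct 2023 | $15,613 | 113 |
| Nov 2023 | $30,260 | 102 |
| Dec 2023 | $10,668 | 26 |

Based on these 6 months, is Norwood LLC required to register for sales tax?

No

Total gross sales into the state: $16,644 + $24,268 + $22,128 + $15,613 + $30,260 + $10,668 = $119,581 (> $110,000).
Total number of separate transactions: 107 + 39 + 86 + 113 + 102 + 26 = 473 (≤ 480).
The test is 'and': the rule requires both, and at least one is not exceeded.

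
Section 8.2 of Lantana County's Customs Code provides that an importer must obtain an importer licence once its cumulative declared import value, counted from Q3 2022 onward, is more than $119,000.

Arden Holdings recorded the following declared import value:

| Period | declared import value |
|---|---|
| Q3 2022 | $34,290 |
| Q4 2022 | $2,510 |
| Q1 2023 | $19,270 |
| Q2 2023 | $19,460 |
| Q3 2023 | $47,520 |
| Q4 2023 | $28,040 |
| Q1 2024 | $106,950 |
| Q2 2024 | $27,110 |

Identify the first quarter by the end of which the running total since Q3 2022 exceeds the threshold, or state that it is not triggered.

Q3 2023

Through Q3 2022: $34,290
Through Q4 2022: $36,800
Through Q1 2023: $56,070
Through Q2 2023: $75,530
Through Q3 2023: $123,050 ← exceeds threshold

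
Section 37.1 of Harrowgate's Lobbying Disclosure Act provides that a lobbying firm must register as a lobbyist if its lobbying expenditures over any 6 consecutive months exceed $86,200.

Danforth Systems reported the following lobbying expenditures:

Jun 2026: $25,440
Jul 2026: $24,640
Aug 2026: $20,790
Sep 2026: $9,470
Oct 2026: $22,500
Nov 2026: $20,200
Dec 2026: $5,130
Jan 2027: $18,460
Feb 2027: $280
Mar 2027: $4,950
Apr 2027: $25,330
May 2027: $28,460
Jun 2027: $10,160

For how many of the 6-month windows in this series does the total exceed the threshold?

Jun 2026–Nov 2026: $25,440 + $24,640 + $20,790 + $9,470 + $22,500 + $20,200 = $123,040 (over)
Jul 2026–Dec 2026: $24,640 + $20,790 + $9,470 + $22,500 + $20,200 + $5,130 = $102,730 (over)
Aug 2026–Jan 2027: $20,790 + $9,470 + $22,500 + $20,200 + $5,130 + $18,460 = $96,550 (over)
Sep 2026–Feb 2027: $9,470 + $22,500 + $20,200 + $5,130 + $18,460 + $280 = $76,040 (under)
Oct 2026–Mar 2027: $22,500 + $20,200 + $5,130 + $18,460 + $280 + $4,950 = $71,520 (under)
Nov 2026–Apr 2027: $20,200 + $5,130 + $18,460 + $280 + $4,950 + $25,330 = $74,350 (under)
Dec 2026–May 2027: $5,130 + $18,460 + $280 + $4,950 + $25,330 + $28,460 = $82,610 (under)
Jan 2027–Jun 2027: $18,460 + $280 + $4,950 + $25,330 + $28,460 + $10,160 = $87,640 (over)
4 windows exceed the threshold.

4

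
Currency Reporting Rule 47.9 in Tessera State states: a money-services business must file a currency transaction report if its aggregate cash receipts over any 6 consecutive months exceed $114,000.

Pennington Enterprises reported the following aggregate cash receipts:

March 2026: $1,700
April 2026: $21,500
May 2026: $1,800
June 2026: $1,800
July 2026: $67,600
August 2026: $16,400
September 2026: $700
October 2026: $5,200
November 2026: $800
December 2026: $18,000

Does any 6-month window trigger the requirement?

March 2026–August 2026: $1,700 + $21,500 + $1,800 + $1,800 + $67,600 + $16,400 = $110,800 (under)
April 2026–September 2026: $21,500 + $1,800 + $1,800 + $67,600 + $16,400 + $700 = $109,800 (under)
May 2026–October 2026: $1,800 + $1,800 + $67,600 + $16,400 + $700 + $5,200 = $93,500 (under)
June 2026–November 2026: $1,800 + $67,600 + $16,400 + $700 + $5,200 + $800 = $92,500 (under)
July 2026–December 2026: $67,600 + $16,400 + $700 + $5,200 + $800 + $18,000 = $108,700 (under)
No window exceeds $114,000.

No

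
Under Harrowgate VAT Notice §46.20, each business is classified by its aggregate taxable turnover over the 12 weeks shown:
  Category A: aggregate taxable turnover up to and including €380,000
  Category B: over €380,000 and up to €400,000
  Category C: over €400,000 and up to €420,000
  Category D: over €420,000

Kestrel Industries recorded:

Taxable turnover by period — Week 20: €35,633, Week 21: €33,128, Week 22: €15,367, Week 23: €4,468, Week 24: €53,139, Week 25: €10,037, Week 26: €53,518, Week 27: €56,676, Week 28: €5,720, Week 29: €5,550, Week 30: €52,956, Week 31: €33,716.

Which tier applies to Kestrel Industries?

Category A

Aggregate taxable turnover: €35,633 + €33,128 + €15,367 + €4,468 + €53,139 + €10,037 + €53,518 + €56,676 + €5,720 + €5,550 + €52,956 + €33,716 = €359,908.
€359,908 ≤ €380,000, so Category A applies.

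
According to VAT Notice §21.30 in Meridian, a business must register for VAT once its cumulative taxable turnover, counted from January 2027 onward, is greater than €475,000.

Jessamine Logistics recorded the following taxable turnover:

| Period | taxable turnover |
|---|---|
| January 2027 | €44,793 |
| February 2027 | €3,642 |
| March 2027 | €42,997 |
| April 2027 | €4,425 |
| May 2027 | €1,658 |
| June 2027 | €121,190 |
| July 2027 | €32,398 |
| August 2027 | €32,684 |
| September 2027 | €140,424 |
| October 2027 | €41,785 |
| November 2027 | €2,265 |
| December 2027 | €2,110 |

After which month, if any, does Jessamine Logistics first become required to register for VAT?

Through January 2027: €44,793
Through February 2027: €48,435
Through March 2027: €91,432
Through April 2027: €95,857
Through May 2027: €97,515
Through June 2027: €218,705
Through July 2027: €251,103
Through August 2027: €283,787
Through September 2027: €424,211
Through October 2027: €465,996
Through November 2027: €468,261
Through December 2027: €470,371
Final cumulative total €470,371 ≤ €475,000; the threshold is never exceeded.

Not triggered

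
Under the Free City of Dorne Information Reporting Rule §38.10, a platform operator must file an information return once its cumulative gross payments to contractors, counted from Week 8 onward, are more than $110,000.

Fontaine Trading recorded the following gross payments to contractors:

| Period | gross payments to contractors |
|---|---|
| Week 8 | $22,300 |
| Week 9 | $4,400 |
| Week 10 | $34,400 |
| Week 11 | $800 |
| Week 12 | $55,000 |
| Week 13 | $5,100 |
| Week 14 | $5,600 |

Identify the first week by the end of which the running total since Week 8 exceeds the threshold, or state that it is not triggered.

Week 12

Through Week 8: $22,300
Through Week 9: $26,700
Through Week 10: $61,100
Through Week 11: $61,900
Through Week 12: $116,900 ← exceeds threshold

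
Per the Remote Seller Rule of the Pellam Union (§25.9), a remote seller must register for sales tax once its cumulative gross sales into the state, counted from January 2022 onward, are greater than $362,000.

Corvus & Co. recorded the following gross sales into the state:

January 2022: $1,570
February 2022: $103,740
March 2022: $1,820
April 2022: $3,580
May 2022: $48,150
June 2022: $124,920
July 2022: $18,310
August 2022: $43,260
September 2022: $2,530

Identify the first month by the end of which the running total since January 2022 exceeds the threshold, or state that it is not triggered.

Not triggered

Through January 2022: $1,570
Through February 2022: $105,310
Through March 2022: $107,130
Through April 2022: $110,710
Through May 2022: $158,860
Through June 2022: $283,780
Through July 2022: $302,090
Through August 2022: $345,350
Through September 2022: $347,880
Final cumulative total $347,880 ≤ $362,000; the threshold is never exceeded.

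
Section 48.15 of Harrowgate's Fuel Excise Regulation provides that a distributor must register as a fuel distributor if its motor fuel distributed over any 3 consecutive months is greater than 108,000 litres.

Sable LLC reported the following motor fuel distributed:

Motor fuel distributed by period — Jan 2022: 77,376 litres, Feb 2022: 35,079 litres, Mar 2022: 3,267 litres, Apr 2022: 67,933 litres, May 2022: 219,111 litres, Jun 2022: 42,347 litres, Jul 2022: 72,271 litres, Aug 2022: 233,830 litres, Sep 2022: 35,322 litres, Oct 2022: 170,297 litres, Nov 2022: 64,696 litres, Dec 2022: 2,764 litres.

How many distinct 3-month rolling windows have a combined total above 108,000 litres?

9

Jan 2022–Mar 2022: 77,376 litres + 35,079 litres + 3,267 litres = 115,722 litres (over)
Feb 2022–Apr 2022: 35,079 litres + 3,267 litres + 67,933 litres = 106,279 litres (under)
Mar 2022–May 2022: 3,267 litres + 67,933 litres + 219,111 litres = 290,311 litres (over)
Apr 2022–Jun 2022: 67,933 litres + 219,111 litres + 42,347 litres = 329,391 litres (over)
May 2022–Jul 2022: 219,111 litres + 42,347 litres + 72,271 litres = 333,729 litres (over)
Jun 2022–Aug 2022: 42,347 litres + 72,271 litres + 233,830 litres = 348,448 litres (over)
Jul 2022–Sep 2022: 72,271 litres + 233,830 litres + 35,322 litres = 341,423 litres (over)
Aug 2022–Oct 2022: 233,830 litres + 35,322 litres + 170,297 litres = 439,449 litres (over)
Sep 2022–Nov 2022: 35,322 litres + 170,297 litres + 64,696 litres = 270,315 litres (over)
Oct 2022–Dec 2022: 170,297 litres + 64,696 litres + 2,764 litres = 237,757 litres (over)
9 windows exceed the threshold.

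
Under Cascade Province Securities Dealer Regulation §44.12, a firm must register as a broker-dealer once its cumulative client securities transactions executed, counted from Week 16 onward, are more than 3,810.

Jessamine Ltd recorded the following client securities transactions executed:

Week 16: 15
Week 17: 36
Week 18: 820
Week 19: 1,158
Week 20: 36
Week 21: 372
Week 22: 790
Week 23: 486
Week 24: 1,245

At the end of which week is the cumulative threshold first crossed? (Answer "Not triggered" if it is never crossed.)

Week 24

Through Week 16: 15
Through Week 17: 51
Through Week 18: 871
Through Week 19: 2,029
Through Week 20: 2,065
Through Week 21: 2,437
Through Week 22: 3,227
Through Week 23: 3,713
Through Week 24: 4,958 ← exceeds threshold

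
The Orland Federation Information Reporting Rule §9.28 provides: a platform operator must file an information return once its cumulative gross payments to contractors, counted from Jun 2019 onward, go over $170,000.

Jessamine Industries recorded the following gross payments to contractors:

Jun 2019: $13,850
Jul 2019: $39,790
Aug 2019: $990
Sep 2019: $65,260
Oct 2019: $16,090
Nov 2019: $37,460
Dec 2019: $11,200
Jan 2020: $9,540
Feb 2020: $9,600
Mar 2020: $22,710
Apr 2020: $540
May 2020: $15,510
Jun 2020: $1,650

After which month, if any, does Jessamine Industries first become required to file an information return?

Nov 2019

Through Jun 2019: $13,850
Through Jul 2019: $53,640
Through Aug 2019: $54,630
Through Sep 2019: $119,890
Through Oct 2019: $135,980
Through Nov 2019: $173,440 ← exceeds threshold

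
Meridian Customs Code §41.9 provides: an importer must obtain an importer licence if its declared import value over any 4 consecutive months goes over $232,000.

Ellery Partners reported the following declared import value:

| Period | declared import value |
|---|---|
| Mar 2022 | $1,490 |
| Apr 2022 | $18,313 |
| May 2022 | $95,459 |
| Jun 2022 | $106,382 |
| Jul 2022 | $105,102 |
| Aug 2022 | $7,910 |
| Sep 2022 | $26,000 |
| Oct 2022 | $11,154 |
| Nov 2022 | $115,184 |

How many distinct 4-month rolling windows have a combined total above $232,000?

Mar 2022–Jun 2022: $1,490 + $18,313 + $95,459 + $106,382 = $221,644 (under)
Apr 2022–Jul 2022: $18,313 + $95,459 + $106,382 + $105,102 = $325,256 (over)
May 2022–Aug 2022: $95,459 + $106,382 + $105,102 + $7,910 = $314,853 (over)
Jun 2022–Sep 2022: $106,382 + $105,102 + $7,910 + $26,000 = $245,394 (over)
Jul 2022–Oct 2022: $105,102 + $7,910 + $26,000 + $11,154 = $150,166 (under)
Aug 2022–Nov 2022: $7,910 + $26,000 + $11,154 + $115,184 = $160,248 (under)
3 windows exceed the threshold.

3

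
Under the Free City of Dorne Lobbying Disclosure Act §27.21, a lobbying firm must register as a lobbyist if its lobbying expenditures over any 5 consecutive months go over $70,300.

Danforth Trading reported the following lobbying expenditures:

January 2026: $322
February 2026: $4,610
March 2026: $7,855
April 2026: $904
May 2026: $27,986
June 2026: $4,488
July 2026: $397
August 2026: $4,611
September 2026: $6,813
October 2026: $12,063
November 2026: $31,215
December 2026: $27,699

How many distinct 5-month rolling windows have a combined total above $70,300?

January 2026–May 2026: $322 + $4,610 + $7,855 + $904 + $27,986 = $41,677 (under)
February 2026–June 2026: $4,610 + $7,855 + $904 + $27,986 + $4,488 = $45,843 (under)
March 2026–July 2026: $7,855 + $904 + $27,986 + $4,488 + $397 = $41,630 (under)
April 2026–August 2026: $904 + $27,986 + $4,488 + $397 + $4,611 = $38,386 (under)
May 2026–September 2026: $27,986 + $4,488 + $397 + $4,611 + $6,813 = $44,295 (under)
June 2026–October 2026: $4,488 + $397 + $4,611 + $6,813 + $12,063 = $28,372 (under)
July 2026–November 2026: $397 + $4,611 + $6,813 + $12,063 + $31,215 = $55,099 (under)
August 2026–December 2026: $4,611 + $6,813 + $12,063 + $31,215 + $27,699 = $82,401 (over)
1 window exceeds the threshold.

1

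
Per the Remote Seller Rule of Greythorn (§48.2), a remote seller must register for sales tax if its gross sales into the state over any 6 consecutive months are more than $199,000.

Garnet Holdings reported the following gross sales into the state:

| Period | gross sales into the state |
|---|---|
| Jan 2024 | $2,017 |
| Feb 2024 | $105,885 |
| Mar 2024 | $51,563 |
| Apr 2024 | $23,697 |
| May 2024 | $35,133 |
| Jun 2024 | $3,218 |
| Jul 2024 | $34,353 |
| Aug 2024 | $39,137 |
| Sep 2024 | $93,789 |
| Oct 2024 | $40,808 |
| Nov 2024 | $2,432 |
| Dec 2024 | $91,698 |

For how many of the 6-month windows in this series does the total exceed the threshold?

Jan 2024–Jun 2024: $2,017 + $105,885 + $51,563 + $23,697 + $35,133 + $3,218 = $221,513 (over)
Feb 2024–Jul 2024: $105,885 + $51,563 + $23,697 + $35,133 + $3,218 + $34,353 = $253,849 (over)
Mar 2024–Aug 2024: $51,563 + $23,697 + $35,133 + $3,218 + $34,353 + $39,137 = $187,101 (under)
Apr 2024–Sep 2024: $23,697 + $35,133 + $3,218 + $34,353 + $39,137 + $93,789 = $229,327 (over)
May 2024–Oct 2024: $35,133 + $3,218 + $34,353 + $39,137 + $93,789 + $40,808 = $246,438 (over)
Jun 2024–Nov 2024: $3,218 + $34,353 + $39,137 + $93,789 + $40,808 + $2,432 = $213,737 (over)
Jul 2024–Dec 2024: $34,353 + $39,137 + $93,789 + $40,808 + $2,432 + $91,698 = $302,217 (over)
6 windows exceed the threshold.

6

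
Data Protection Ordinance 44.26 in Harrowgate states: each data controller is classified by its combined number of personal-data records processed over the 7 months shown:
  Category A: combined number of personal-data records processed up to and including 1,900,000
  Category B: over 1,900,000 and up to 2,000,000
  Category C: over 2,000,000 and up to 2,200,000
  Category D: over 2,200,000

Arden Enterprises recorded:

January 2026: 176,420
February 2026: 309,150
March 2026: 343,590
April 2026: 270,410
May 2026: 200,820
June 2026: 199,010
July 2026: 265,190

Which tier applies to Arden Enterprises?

Combined number of personal-data records processed: 176,420 + 309,150 + 343,590 + 270,410 + 200,820 + 199,010 + 265,190 = 1,764,590.
1,764,590 ≤ 1,900,000, so Category A applies.

Category A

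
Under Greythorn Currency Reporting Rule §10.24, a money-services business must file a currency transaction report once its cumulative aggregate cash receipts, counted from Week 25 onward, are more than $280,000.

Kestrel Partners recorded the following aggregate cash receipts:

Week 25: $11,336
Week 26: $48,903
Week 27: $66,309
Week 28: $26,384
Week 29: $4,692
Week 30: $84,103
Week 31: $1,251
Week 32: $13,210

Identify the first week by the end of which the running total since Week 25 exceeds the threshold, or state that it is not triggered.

Through Week 25: $11,336
Through Week 26: $60,239
Through Week 27: $126,548
Through Week 28: $152,932
Through Week 29: $157,624
Through Week 30: $241,727
Through Week 31: $242,978
Through Week 32: $256,188
Final cumulative total $256,188 ≤ $280,000; the threshold is never exceeded.

Not triggered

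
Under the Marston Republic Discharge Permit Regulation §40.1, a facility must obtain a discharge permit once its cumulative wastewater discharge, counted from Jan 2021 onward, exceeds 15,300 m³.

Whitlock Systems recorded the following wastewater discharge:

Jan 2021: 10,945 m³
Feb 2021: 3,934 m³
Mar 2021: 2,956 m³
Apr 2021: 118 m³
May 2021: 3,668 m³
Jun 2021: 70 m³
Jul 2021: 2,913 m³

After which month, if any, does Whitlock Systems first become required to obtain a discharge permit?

Mar 2021

Through Jan 2021: 10,945 m³
Through Feb 2021: 14,879 m³
Through Mar 2021: 17,835 m³ ← exceeds threshold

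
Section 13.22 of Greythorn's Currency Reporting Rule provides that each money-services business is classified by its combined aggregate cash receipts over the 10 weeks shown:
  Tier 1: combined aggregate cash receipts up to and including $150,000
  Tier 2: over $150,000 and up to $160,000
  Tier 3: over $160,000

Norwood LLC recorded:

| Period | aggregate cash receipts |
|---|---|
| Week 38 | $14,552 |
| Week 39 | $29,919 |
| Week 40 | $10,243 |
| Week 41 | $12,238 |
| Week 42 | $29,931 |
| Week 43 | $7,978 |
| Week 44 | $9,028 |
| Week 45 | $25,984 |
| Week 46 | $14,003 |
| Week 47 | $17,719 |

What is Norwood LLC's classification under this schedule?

Combined aggregate cash receipts: $14,552 + $29,919 + $10,243 + $12,238 + $29,931 + $7,978 + $9,028 + $25,984 + $14,003 + $17,719 = $171,595.
$171,595 > $160,000, so Tier 3 applies.

Tier 3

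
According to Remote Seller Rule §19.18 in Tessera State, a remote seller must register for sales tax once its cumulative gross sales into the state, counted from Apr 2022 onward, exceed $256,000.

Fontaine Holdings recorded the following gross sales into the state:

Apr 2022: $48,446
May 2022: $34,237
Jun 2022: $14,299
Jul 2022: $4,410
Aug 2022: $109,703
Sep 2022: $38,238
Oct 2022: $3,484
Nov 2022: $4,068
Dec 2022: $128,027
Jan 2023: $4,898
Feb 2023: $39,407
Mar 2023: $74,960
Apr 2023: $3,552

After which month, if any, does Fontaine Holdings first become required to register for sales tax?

Through Apr 2022: $48,446
Through May 2022: $82,683
Through Jun 2022: $96,982
Through Jul 2022: $101,392
Through Aug 2022: $211,095
Through Sep 2022: $249,333
Through Oct 2022: $252,817
Through Nov 2022: $256,885 ← exceeds threshold

Nov 2022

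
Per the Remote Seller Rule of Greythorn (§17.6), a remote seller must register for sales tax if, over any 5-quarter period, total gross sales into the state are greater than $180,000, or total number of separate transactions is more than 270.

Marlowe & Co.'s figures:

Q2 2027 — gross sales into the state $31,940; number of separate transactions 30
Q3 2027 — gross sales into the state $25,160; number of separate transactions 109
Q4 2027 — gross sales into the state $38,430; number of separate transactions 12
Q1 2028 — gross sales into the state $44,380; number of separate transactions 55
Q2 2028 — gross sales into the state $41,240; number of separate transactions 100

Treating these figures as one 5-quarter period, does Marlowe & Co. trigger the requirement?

Total gross sales into the state: $31,940 + $25,160 + $38,430 + $44,380 + $41,240 = $181,150 (> $180,000).
Total number of separate transactions: 30 + 109 + 12 + 55 + 100 = 306 (> 270).
The test is 'or': at least one threshold is exceeded.

Yes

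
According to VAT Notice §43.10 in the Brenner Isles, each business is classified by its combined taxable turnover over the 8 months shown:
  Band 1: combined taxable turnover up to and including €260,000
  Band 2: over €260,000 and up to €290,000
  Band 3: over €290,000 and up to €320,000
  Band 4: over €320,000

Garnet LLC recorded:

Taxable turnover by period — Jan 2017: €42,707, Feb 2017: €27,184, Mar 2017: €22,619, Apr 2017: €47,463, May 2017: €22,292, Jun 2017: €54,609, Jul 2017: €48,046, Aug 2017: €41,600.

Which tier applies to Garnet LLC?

Band 3

Combined taxable turnover: €42,707 + €27,184 + €22,619 + €47,463 + €22,292 + €54,609 + €48,046 + €41,600 = €306,520.
€290,000 < €306,520 ≤ €320,000, so Band 3 applies.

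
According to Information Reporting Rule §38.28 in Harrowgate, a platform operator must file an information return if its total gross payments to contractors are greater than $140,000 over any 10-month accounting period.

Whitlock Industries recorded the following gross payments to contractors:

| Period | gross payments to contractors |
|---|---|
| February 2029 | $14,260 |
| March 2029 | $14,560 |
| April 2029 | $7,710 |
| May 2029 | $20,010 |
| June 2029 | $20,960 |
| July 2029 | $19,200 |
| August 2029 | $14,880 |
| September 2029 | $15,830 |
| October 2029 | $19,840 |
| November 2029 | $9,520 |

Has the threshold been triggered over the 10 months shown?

Yes

Total gross payments to contractors: $14,260 + $14,560 + $7,710 + $20,010 + $20,960 + $19,200 + $14,880 + $15,830 + $19,840 + $9,520 = $156,770.
$156,770 > $140,000, so the threshold is exceeded.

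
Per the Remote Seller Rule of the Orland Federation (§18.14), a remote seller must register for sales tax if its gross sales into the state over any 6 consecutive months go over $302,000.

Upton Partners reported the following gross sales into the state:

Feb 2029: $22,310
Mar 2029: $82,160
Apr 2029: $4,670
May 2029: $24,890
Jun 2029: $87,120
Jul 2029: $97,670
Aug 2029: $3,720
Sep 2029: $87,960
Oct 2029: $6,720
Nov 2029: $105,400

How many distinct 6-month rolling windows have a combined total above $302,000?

4

Feb 2029–Jul 2029: $22,310 + $82,160 + $4,670 + $24,890 + $87,120 + $97,670 = $318,820 (over)
Mar 2029–Aug 2029: $82,160 + $4,670 + $24,890 + $87,120 + $97,670 + $3,720 = $300,230 (under)
Apr 2029–Sep 2029: $4,670 + $24,890 + $87,120 + $97,670 + $3,720 + $87,960 = $306,030 (over)
May 2029–Oct 2029: $24,890 + $87,120 + $97,670 + $3,720 + $87,960 + $6,720 = $308,080 (over)
Jun 2029–Nov 2029: $87,120 + $97,670 + $3,720 + $87,960 + $6,720 + $105,400 = $388,590 (over)
4 windows exceed the threshold.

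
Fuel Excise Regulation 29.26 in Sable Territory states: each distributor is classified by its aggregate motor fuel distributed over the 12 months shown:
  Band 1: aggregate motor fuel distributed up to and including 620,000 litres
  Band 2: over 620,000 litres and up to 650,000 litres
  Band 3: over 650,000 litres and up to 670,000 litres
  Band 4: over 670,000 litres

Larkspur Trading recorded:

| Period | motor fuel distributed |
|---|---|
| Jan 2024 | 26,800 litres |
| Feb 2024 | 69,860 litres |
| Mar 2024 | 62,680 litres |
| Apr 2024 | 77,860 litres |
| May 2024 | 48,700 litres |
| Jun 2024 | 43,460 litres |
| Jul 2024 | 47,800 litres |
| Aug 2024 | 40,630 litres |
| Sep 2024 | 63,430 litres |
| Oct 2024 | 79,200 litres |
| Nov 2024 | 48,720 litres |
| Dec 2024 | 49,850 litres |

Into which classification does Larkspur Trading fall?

Aggregate motor fuel distributed: 26,800 litres + 69,860 litres + 62,680 litres + 77,860 litres + 48,700 litres + 43,460 litres + 47,800 litres + 40,630 litres + 63,430 litres + 79,200 litres + 48,720 litres + 49,850 litres = 658,990 litres.
650,000 litres < 658,990 litres ≤ 670,000 litres, so Band 3 applies.

Band 3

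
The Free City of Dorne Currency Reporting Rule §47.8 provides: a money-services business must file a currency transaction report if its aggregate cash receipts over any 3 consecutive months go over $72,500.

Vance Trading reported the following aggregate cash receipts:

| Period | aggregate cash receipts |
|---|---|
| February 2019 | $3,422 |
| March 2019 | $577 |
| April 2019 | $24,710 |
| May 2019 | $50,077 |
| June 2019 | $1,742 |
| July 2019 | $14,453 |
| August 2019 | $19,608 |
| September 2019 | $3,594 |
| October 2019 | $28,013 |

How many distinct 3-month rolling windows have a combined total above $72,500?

February 2019–April 2019: $3,422 + $577 + $24,710 = $28,709 (under)
March 2019–May 2019: $577 + $24,710 + $50,077 = $75,364 (over)
April 2019–June 2019: $24,710 + $50,077 + $1,742 = $76,529 (over)
May 2019–July 2019: $50,077 + $1,742 + $14,453 = $66,272 (under)
June 2019–August 2019: $1,742 + $14,453 + $19,608 = $35,803 (under)
July 2019–September 2019: $14,453 + $19,608 + $3,594 = $37,655 (under)
August 2019–October 2019: $19,608 + $3,594 + $28,013 = $51,215 (under)
2 windows exceed the threshold.

2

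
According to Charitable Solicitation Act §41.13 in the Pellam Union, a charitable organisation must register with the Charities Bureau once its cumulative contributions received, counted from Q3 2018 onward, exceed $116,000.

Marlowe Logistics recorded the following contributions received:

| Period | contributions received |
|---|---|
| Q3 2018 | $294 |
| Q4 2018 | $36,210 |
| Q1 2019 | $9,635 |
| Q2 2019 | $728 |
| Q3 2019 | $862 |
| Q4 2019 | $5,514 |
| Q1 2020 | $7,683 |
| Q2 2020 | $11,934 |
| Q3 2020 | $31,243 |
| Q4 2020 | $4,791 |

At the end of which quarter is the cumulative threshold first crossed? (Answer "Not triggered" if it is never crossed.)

Through Q3 2018: $294
Through Q4 2018: $36,504
Through Q1 2019: $46,139
Through Q2 2019: $46,867
Through Q3 2019: $47,729
Through Q4 2019: $53,243
Through Q1 2020: $60,926
Through Q2 2020: $72,860
Through Q3 2020: $104,103
Through Q4 2020: $108,894
Final cumulative total $108,894 ≤ $116,000; the threshold is never exceeded.

Not triggered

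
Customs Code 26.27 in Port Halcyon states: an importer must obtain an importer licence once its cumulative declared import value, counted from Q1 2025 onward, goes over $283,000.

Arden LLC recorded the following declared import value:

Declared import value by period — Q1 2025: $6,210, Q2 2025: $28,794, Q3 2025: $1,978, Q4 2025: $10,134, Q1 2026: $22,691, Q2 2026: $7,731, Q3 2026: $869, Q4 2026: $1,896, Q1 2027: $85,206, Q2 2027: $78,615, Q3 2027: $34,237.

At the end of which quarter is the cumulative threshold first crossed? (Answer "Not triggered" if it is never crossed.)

Through Q1 2025: $6,210
Through Q2 2025: $35,004
Through Q3 2025: $36,982
Through Q4 2025: $47,116
Through Q1 2026: $69,807
Through Q2 2026: $77,538
Through Q3 2026: $78,407
Through Q4 2026: $80,303
Through Q1 2027: $165,509
Through Q2 2027: $244,124
Through Q3 2027: $278,361
Final cumulative total $278,361 ≤ $283,000; the threshold is never exceeded.

Not triggered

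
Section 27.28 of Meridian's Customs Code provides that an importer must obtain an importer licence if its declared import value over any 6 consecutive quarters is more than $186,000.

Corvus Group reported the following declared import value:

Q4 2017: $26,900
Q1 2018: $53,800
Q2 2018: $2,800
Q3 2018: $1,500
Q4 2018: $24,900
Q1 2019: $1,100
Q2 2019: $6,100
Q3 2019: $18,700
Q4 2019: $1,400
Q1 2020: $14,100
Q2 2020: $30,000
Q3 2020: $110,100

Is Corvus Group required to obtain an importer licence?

Q4 2017–Q1 2019: $26,900 + $53,800 + $2,800 + $1,500 + $24,900 + $1,100 = $111,000 (under)
Q1 2018–Q2 2019: $53,800 + $2,800 + $1,500 + $24,900 + $1,100 + $6,100 = $90,200 (under)
Q2 2018–Q3 2019: $2,800 + $1,500 + $24,900 + $1,100 + $6,100 + $18,700 = $55,100 (under)
Q3 2018–Q4 2019: $1,500 + $24,900 + $1,100 + $6,100 + $18,700 + $1,400 = $53,700 (under)
Q4 2018–Q1 2020: $24,900 + $1,100 + $6,100 + $18,700 + $1,400 + $14,100 = $66,300 (under)
Q1 2019–Q2 2020: $1,100 + $6,100 + $18,700 + $1,400 + $14,100 + $30,000 = $71,400 (under)
Q2 2019–Q3 2020: $6,100 + $18,700 + $1,400 + $14,100 + $30,000 + $110,100 = $180,400 (under)
No window exceeds $186,000.

No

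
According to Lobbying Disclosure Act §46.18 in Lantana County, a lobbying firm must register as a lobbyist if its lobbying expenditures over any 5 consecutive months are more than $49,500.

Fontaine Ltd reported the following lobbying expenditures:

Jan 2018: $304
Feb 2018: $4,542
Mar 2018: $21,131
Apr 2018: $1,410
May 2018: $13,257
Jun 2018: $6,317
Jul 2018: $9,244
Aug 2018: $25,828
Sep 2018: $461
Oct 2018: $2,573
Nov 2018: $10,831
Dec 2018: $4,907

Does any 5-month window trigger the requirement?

Yes

Jan 2018–May 2018: $304 + $4,542 + $21,131 + $1,410 + $13,257 = $40,644 (under)
Feb 2018–Jun 2018: $4,542 + $21,131 + $1,410 + $13,257 + $6,317 = $46,657 (under)
Mar 2018–Jul 2018: $21,131 + $1,410 + $13,257 + $6,317 + $9,244 = $51,359 (over)
Apr 2018–Aug 2018: $1,410 + $13,257 + $6,317 + $9,244 + $25,828 = $56,056 (over)
May 2018–Sep 2018: $13,257 + $6,317 + $9,244 + $25,828 + $461 = $55,107 (over)
Jun 2018–Oct 2018: $6,317 + $9,244 + $25,828 + $461 + $2,573 = $44,423 (under)
Jul 2018–Nov 2018: $9,244 + $25,828 + $461 + $2,573 + $10,831 = $48,937 (under)
Aug 2018–Dec 2018: $25,828 + $461 + $2,573 + $10,831 + $4,907 = $44,600 (under)
At least one window exceeds $49,500.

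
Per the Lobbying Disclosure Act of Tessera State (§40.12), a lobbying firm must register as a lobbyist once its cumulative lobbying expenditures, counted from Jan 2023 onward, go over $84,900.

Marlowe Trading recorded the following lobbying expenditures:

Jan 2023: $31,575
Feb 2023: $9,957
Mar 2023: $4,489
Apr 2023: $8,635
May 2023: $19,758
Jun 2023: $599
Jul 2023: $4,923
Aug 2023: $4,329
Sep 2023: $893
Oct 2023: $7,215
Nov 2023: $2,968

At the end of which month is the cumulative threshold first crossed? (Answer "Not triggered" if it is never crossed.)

Through Jan 2023: $31,575
Through Feb 2023: $41,532
Through Mar 2023: $46,021
Through Apr 2023: $54,656
Through May 2023: $74,414
Through Jun 2023: $75,013
Through Jul 2023: $79,936
Through Aug 2023: $84,265
Through Sep 2023: $85,158 ← exceeds threshold

Sep 2023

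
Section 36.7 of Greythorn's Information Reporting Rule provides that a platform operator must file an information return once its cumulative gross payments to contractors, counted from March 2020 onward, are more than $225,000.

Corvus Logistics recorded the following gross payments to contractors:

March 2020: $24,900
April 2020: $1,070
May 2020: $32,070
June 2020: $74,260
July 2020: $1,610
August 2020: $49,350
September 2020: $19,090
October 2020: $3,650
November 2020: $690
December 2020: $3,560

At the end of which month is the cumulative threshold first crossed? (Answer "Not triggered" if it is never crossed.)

Not triggered

Through March 2020: $24,900
Through April 2020: $25,970
Through May 2020: $58,040
Through June 2020: $132,300
Through July 2020: $133,910
Through August 2020: $183,260
Through September 2020: $202,350
Through October 2020: $206,000
Through November 2020: $206,690
Through December 2020: $210,250
Final cumulative total $210,250 ≤ $225,000; the threshold is never exceeded.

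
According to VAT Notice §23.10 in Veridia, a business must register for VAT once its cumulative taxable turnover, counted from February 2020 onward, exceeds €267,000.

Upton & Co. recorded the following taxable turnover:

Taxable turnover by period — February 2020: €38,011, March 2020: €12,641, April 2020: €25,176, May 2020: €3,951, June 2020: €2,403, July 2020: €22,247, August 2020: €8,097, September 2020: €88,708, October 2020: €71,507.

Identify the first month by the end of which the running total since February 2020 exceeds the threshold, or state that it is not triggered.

October 2020

Through February 2020: €38,011
Through March 2020: €50,652
Through April 2020: €75,828
Through May 2020: €79,779
Through June 2020: €82,182
Through July 2020: €104,429
Through August 2020: €112,526
Through September 2020: €201,234
Through October 2020: €272,741 ← exceeds threshold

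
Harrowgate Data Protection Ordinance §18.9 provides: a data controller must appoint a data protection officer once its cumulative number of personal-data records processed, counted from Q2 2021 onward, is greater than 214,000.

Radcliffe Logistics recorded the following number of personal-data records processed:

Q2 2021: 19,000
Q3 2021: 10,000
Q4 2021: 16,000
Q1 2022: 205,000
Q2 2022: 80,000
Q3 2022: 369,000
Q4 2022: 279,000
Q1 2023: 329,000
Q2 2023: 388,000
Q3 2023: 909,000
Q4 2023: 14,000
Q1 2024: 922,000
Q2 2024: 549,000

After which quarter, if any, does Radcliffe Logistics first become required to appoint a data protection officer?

Through Q2 2021: 19,000
Through Q3 2021: 29,000
Through Q4 2021: 45,000
Through Q1 2022: 250,000 ← exceeds threshold

Q1 2022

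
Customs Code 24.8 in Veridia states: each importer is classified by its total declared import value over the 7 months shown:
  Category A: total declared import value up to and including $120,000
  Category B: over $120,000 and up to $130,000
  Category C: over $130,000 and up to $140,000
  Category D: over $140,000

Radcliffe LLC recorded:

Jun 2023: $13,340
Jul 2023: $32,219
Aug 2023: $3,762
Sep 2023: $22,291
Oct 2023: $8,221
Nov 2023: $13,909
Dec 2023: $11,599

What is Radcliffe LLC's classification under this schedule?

Category A

Total declared import value: $13,340 + $32,219 + $3,762 + $22,291 + $8,221 + $13,909 + $11,599 = $105,341.
$105,341 ≤ $120,000, so Category A applies.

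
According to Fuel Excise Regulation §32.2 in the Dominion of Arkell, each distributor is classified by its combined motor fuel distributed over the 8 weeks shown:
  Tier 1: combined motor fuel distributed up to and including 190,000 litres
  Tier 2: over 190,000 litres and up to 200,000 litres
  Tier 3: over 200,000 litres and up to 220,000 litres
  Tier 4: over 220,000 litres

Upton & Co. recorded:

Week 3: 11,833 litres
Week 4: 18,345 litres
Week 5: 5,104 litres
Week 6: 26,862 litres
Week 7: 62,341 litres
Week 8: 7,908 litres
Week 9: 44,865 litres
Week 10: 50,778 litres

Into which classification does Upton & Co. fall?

Combined motor fuel distributed: 11,833 litres + 18,345 litres + 5,104 litres + 26,862 litres + 62,341 litres + 7,908 litres + 44,865 litres + 50,778 litres = 228,036 litres.
228,036 litres > 220,000 litres, so Tier 4 applies.

Tier 4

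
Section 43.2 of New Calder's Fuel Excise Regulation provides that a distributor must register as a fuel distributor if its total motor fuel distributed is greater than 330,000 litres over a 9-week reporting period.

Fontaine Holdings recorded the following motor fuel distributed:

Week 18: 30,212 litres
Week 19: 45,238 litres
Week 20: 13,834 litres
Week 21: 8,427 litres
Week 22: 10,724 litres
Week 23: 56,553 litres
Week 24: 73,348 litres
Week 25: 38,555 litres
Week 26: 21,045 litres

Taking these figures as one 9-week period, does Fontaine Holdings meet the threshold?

Total motor fuel distributed: 30,212 litres + 45,238 litres + 13,834 litres + 8,427 litres + 10,724 litres + 56,553 litres + 73,348 litres + 38,555 litres + 21,045 litres = 297,936 litres.
297,936 litres ≤ 330,000 litres, so the threshold is not exceeded.

No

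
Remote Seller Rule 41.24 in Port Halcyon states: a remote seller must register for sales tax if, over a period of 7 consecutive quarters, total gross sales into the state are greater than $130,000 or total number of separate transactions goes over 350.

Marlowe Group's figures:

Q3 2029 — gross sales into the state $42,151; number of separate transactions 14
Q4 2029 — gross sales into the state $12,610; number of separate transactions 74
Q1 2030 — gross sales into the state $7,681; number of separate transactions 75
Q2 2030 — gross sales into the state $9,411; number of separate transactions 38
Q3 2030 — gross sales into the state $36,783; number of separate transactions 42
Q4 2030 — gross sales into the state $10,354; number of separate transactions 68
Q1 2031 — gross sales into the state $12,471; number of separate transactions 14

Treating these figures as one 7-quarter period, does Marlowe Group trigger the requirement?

Yes

Total gross sales into the state: $42,151 + $12,610 + $7,681 + $9,411 + $36,783 + $10,354 + $12,471 = $131,461 (> $130,000).
Total number of separate transactions: 14 + 74 + 75 + 38 + 42 + 68 + 14 = 325 (≤ 350).
The test is 'or': at least one threshold is exceeded.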